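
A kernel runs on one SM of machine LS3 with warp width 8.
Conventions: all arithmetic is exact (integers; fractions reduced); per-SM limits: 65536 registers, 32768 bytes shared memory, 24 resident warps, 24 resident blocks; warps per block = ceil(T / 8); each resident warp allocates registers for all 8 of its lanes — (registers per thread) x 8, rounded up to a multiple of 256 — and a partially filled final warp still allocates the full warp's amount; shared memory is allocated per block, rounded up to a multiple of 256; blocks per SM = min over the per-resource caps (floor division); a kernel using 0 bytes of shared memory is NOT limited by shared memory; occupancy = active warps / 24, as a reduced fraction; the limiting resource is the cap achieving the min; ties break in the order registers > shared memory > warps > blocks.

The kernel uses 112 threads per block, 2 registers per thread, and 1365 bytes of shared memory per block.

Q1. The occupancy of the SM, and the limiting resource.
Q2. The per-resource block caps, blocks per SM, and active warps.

Answer: occupancy 7/12, limited by warps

registers: 18 blocks
shared memory: 21 blocks
warps: 1 block
blocks: 24 blocks

Answer: 1 block, 14 active warps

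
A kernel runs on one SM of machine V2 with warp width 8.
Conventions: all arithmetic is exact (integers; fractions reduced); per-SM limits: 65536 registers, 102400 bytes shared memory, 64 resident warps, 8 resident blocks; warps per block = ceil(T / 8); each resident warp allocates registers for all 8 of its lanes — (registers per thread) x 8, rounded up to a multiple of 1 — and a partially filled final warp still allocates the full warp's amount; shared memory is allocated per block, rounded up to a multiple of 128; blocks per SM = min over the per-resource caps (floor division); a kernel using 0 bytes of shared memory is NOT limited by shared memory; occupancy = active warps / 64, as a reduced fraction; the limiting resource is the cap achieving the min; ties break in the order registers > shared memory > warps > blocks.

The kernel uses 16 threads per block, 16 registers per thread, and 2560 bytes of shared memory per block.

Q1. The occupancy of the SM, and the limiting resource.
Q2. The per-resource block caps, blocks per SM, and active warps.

Answer: occupancy 1/4, limited by blocks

registers: 256 blocks
shared memory: 40 blocks
warps: 32 blocks
blocks: 8 blocks

Answer: 8 blocks, 16 active warps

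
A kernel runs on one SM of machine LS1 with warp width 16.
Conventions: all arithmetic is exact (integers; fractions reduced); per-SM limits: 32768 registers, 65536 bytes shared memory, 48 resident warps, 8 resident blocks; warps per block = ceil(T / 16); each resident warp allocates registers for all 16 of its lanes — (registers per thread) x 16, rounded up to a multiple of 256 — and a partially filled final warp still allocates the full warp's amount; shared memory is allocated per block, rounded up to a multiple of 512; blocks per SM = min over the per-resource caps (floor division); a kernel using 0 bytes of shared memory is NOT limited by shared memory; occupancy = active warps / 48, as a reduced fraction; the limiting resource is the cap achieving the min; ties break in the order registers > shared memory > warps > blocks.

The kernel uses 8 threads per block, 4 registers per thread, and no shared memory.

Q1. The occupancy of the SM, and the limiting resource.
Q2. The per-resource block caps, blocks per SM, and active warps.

Answer: occupancy 1/6, limited by blocks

registers: 128 blocks
shared memory: no limit (kernel uses none)
warps: 48 blocks
blocks: 8 blocks

Answer: 8 blocks, 8 active warps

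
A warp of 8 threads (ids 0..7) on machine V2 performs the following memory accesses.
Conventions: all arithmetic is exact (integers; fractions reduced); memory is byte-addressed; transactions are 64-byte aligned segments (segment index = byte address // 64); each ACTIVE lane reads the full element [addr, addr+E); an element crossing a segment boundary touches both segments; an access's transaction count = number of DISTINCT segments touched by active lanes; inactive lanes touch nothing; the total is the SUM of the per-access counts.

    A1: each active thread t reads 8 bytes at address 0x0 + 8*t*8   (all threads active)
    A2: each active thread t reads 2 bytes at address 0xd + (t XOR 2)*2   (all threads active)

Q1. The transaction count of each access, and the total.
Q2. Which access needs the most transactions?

A1: 8 transactions
A2: 1 transaction

Answer: 8,1; total 9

Answer: A1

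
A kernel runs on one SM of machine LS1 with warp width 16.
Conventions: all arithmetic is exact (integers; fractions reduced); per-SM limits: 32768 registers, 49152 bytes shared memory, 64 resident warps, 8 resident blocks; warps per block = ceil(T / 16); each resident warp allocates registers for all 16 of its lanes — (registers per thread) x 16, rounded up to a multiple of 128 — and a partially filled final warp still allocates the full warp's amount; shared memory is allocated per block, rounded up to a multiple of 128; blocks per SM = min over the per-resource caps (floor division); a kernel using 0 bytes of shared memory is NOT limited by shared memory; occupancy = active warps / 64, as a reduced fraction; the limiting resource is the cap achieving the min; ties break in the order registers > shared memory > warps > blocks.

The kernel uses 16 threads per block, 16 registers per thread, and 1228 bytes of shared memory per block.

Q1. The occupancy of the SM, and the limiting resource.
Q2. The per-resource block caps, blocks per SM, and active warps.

Answer: occupancy 1/8, limited by blocks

registers: 128 blocks
shared memory: 38 blocks
warps: 64 blocks
blocks: 8 blocks

Answer: 8 blocks, 8 active warps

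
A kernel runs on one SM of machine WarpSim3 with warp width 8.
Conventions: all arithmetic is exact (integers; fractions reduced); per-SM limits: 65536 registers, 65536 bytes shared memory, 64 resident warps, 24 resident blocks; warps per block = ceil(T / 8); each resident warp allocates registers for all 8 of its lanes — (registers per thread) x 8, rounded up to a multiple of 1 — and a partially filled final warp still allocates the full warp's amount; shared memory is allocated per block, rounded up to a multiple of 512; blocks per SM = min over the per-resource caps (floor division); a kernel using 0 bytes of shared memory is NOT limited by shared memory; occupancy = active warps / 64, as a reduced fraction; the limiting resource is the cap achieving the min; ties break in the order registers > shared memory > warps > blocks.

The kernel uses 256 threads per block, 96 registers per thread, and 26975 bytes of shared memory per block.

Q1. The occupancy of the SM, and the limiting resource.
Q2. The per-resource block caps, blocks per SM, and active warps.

Answer: occupancy 1, limited by registers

registers: 2 blocks
shared memory: 2 blocks
warps: 2 blocks
blocks: 24 blocks

Answer: 2 blocks, 64 active warps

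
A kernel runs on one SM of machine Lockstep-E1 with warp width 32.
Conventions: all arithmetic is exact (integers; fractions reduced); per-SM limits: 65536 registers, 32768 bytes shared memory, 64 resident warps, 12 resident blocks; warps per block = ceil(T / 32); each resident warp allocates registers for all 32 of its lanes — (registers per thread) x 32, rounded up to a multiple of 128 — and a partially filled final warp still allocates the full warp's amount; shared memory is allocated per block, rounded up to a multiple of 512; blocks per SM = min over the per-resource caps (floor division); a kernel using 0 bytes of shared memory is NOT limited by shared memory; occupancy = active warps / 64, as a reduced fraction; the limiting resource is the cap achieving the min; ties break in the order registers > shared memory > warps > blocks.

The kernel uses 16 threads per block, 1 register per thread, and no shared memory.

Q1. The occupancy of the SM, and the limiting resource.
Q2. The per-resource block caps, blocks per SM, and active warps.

Answer: occupancy 3/16, limited by blocks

registers: 512 blocks
shared memory: no limit (kernel uses none)
warps: 64 blocks
blocks: 12 blocks

Answer: 12 blocks, 12 active warps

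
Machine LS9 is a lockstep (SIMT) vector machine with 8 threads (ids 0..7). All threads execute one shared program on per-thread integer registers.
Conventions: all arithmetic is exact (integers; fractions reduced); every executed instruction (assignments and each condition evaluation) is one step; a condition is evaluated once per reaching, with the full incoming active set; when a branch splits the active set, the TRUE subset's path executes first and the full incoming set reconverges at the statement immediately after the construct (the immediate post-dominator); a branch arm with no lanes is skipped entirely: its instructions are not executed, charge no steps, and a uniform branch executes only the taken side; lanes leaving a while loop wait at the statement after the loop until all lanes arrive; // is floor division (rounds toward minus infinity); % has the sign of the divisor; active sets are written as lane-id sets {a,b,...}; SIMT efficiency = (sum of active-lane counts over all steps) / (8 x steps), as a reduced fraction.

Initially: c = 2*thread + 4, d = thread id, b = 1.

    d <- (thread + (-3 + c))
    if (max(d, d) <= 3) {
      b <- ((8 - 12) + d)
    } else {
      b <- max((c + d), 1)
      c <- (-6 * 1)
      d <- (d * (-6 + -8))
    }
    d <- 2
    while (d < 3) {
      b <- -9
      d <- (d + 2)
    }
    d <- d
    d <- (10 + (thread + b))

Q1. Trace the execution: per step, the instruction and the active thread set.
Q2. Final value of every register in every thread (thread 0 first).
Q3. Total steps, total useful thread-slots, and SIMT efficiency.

step 0: d <- (thread + (-3 + c))     {0,1,2,3,4,5,6,7}
step 1: eval (max(d, d) <= 3)        {0,1,2,3,4,5,6,7}
step 2: b <- ((8 - 12) + d)          {0}
step 3: b <- max((c + d), 1)         {1,2,3,4,5,6,7}
step 4: c <- (-6 * 1)                {1,2,3,4,5,6,7}
step 5: d <- (d * (-6 + -8))         {1,2,3,4,5,6,7}
step 6: d <- 2                       {0,1,2,3,4,5,6,7}
step 7: eval (d < 3)                 {0,1,2,3,4,5,6,7}
step 8: b <- -9                      {0,1,2,3,4,5,6,7}
step 9: d <- (d + 2)                 {0,1,2,3,4,5,6,7}
step 10: eval (d < 3)                 {0,1,2,3,4,5,6,7}
step 11: d <- d                       {0,1,2,3,4,5,6,7}
step 12: d <- (10 + (thread + b))     {0,1,2,3,4,5,6,7}

Answer: 13 steps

c: 4,-6,-6,-6,-6,-6,-6,-6
d: 1,2,3,4,5,6,7,8
b: -9,-9,-9,-9,-9,-9,-9,-9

steps = 13; useful = 94; efficiency = 94/104 = 47/52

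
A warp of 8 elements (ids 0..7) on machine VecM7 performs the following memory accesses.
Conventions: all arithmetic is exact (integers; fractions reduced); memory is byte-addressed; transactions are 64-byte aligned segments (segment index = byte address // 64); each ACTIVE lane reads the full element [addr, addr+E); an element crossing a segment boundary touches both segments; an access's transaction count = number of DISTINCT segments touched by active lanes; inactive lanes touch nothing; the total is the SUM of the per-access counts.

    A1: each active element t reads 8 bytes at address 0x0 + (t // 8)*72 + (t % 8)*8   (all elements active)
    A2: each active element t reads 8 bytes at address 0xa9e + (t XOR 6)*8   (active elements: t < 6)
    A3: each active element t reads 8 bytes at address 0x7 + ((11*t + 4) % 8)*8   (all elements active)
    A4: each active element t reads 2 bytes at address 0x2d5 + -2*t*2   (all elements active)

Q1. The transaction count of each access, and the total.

A1: 1 transaction
A2: 2 transactions
A3: 2 transactions
A4: 2 transactions

Answer: 1,2,2,2; total 7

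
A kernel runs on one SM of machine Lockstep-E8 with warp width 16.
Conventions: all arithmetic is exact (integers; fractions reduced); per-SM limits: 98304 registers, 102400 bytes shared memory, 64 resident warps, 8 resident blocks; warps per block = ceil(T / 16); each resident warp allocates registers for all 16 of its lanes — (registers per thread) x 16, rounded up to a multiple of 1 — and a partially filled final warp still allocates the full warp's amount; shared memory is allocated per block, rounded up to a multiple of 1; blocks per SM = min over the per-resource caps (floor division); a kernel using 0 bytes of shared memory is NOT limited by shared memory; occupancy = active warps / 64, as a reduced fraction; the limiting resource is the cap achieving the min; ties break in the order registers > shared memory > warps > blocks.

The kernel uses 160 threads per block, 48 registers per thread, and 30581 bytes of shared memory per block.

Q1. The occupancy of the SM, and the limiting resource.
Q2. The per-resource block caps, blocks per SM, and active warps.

Answer: occupancy 15/32, limited by shared memory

registers: 12 blocks
shared memory: 3 blocks
warps: 6 blocks
blocks: 8 blocks

Answer: 3 blocks, 30 active warps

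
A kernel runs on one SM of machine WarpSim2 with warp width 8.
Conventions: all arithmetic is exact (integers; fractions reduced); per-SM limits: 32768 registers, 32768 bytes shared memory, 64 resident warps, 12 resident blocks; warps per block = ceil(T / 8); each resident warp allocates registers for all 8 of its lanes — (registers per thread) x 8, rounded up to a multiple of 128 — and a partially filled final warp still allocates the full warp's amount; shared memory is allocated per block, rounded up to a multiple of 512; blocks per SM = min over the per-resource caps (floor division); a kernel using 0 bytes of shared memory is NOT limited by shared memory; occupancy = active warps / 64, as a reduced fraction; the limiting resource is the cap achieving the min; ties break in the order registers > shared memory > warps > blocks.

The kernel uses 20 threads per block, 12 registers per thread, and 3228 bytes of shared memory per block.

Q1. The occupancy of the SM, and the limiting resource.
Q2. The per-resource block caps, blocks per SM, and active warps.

Answer: occupancy 27/64, limited by shared memory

registers: 85 blocks
shared memory: 9 blocks
warps: 21 blocks
blocks: 12 blocks

Answer: 9 blocks, 27 active warps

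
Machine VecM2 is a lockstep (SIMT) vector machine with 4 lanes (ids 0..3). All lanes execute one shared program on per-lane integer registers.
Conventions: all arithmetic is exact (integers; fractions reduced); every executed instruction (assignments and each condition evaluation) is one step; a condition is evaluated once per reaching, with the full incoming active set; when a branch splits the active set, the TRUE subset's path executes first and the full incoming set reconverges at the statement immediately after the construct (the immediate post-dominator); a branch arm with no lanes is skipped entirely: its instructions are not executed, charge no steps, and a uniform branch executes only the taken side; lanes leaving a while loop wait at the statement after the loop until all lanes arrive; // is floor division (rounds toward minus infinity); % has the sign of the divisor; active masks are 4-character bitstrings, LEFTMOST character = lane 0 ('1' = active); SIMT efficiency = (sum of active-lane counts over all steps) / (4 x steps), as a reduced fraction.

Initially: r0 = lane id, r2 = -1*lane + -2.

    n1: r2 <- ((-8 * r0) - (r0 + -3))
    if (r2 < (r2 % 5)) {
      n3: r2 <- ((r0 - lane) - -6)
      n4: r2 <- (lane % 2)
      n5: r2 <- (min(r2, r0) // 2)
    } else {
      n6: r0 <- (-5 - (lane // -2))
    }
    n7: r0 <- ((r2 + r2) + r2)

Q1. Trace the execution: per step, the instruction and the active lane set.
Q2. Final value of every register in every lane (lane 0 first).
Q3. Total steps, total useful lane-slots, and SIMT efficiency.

step 0: r2 <- ((-8 * r0) - (r0 + -3)) 1111
step 1: eval (r2 < (r2 % 5))         1111
step 2: r2 <- ((r0 - lane) - -6)     0111
step 3: r2 <- (lane % 2)             0111
step 4: r2 <- (min(r2, r0) // 2)     0111
step 5: r0 <- (-5 - (lane // -2))    1000
step 6: r0 <- ((r2 + r2) + r2)       1111

Answer: 7 steps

r0: 9,0,0,0
r2: 3,0,0,0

steps = 7; useful = 22; efficiency = 22/28 = 11/14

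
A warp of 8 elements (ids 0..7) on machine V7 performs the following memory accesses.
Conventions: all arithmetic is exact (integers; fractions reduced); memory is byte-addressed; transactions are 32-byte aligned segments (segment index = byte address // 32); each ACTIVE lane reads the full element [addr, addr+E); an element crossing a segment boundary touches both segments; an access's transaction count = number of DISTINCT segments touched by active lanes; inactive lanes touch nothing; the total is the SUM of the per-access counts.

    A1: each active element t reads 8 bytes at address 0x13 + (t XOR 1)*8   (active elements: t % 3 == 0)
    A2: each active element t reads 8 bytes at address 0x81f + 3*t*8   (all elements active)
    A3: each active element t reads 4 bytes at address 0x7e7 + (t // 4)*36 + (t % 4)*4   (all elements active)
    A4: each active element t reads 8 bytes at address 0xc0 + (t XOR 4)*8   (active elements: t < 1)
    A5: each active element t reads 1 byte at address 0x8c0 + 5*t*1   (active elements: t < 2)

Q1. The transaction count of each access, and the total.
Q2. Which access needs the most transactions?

A1: 3 transactions
A2: 7 transactions
A3: 2 transactions
A4: 1 transaction
A5: 1 transaction

Answer: 3,7,2,1,1; total 14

Answer: A2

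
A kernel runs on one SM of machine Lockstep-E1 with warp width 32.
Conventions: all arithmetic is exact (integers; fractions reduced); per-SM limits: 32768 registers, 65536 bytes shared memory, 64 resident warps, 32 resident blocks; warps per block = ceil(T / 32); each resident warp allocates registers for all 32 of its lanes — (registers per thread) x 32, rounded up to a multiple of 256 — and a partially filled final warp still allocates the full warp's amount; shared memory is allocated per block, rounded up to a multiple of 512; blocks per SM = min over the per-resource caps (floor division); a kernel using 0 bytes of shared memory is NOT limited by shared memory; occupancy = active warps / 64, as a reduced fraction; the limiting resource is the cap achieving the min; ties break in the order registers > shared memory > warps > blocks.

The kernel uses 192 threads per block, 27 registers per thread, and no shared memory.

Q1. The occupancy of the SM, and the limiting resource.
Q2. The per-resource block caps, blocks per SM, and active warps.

Answer: occupancy 15/32, limited by registers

registers: 5 blocks
shared memory: no limit (kernel uses none)
warps: 10 blocks
blocks: 32 blocks

Answer: 5 blocks, 30 active warps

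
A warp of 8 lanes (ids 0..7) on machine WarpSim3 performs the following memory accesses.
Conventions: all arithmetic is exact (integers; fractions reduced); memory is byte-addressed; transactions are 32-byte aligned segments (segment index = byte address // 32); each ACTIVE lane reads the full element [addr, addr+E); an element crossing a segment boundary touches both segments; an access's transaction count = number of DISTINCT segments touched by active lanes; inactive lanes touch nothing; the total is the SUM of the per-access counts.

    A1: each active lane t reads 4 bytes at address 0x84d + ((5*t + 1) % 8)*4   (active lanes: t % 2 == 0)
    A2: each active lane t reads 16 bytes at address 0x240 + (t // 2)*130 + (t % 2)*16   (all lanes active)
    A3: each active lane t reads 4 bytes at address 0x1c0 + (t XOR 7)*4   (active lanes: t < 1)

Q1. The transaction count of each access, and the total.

A1: 2 transactions
A2: 7 transactions
A3: 1 transaction

Answer: 2,7,1; total 10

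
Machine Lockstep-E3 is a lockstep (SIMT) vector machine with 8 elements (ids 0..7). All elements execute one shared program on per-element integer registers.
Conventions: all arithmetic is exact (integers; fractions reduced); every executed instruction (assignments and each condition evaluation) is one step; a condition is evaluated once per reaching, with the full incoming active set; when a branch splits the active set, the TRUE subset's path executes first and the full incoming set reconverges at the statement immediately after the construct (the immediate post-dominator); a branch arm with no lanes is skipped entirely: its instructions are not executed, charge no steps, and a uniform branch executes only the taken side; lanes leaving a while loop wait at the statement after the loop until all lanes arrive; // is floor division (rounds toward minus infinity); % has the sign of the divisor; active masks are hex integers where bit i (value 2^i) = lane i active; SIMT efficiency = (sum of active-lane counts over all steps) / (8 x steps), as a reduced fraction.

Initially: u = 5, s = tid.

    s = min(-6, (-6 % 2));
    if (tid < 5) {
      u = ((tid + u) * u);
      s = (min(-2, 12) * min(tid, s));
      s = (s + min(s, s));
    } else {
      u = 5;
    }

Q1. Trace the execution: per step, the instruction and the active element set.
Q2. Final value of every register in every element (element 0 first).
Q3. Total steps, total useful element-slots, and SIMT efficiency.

step 0: s <- min(-6, (-6 % 2))       0xff
step 1: eval (tid < 5)               0xff
step 2: u <- ((tid + u) * u)         0x1f
step 3: s <- (min(-2, 12) * min(tid, s)) 0x1f
step 4: s <- (s + min(s, s))         0x1f
step 5: u <- 5                       0xe0

Answer: 6 steps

u: 25,30,35,40,45,5,5,5
s: 24,24,24,24,24,-6,-6,-6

steps = 6; useful = 34; efficiency = 34/48 = 17/24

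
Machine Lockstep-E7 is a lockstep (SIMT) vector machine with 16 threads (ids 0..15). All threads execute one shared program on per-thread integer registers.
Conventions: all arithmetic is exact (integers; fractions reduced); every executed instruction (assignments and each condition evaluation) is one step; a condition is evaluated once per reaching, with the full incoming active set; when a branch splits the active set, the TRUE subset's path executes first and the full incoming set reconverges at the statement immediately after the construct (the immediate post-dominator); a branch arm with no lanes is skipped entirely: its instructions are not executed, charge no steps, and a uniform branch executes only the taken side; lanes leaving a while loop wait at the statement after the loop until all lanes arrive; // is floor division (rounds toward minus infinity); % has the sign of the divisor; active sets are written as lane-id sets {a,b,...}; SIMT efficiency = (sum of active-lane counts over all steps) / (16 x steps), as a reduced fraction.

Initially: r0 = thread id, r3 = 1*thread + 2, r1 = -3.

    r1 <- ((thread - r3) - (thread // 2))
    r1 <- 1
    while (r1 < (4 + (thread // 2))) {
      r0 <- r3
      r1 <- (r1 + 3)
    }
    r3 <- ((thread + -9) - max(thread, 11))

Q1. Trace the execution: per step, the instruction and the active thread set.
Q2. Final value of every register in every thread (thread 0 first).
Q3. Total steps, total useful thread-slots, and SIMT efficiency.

step 0: r1 <- ((thread - r3) - (thread // 2)) {0,1,2,3,4,5,6,7,8,9,10,11,12,13,14,15}
step 1: r1 <- 1                      {0,1,2,3,4,5,6,7,8,9,10,11,12,13,14,15}
step 2: eval (r1 < (4 + (thread // 2))) {0,1,2,3,4,5,6,7,8,9,10,11,12,13,14,15}
step 3: r0 <- r3                     {0,1,2,3,4,5,6,7,8,9,10,11,12,13,14,15}
step 4: r1 <- (r1 + 3)               {0,1,2,3,4,5,6,7,8,9,10,11,12,13,14,15}
step 5: eval (r1 < (4 + (thread // 2))) {0,1,2,3,4,5,6,7,8,9,10,11,12,13,14,15}
step 6: r0 <- r3                     {2,3,4,5,6,7,8,9,10,11,12,13,14,15}
step 7: r1 <- (r1 + 3)               {2,3,4,5,6,7,8,9,10,11,12,13,14,15}
step 8: eval (r1 < (4 + (thread // 2))) {2,3,4,5,6,7,8,9,10,11,12,13,14,15}
step 9: r0 <- r3                     {8,9,10,11,12,13,14,15}
step 10: r1 <- (r1 + 3)               {8,9,10,11,12,13,14,15}
step 11: eval (r1 < (4 + (thread // 2))) {8,9,10,11,12,13,14,15}
step 12: r0 <- r3                     {14,15}
step 13: r1 <- (r1 + 3)               {14,15}
step 14: eval (r1 < (4 + (thread // 2))) {14,15}
step 15: r3 <- ((thread + -9) - max(thread, 11)) {0,1,2,3,4,5,6,7,8,9,10,11,12,13,14,15}

Answer: 16 steps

r0: 2,3,4,5,6,7,8,9,10,11,12,13,14,15,16,17
r3: -20,-19,-18,-17,-16,-15,-14,-13,-12,-11,-10,-9,-9,-9,-9,-9
r1: 4,4,7,7,7,7,7,7,10,10,10,10,10,10,13,13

steps = 16; useful = 184; efficiency = 184/256 = 23/32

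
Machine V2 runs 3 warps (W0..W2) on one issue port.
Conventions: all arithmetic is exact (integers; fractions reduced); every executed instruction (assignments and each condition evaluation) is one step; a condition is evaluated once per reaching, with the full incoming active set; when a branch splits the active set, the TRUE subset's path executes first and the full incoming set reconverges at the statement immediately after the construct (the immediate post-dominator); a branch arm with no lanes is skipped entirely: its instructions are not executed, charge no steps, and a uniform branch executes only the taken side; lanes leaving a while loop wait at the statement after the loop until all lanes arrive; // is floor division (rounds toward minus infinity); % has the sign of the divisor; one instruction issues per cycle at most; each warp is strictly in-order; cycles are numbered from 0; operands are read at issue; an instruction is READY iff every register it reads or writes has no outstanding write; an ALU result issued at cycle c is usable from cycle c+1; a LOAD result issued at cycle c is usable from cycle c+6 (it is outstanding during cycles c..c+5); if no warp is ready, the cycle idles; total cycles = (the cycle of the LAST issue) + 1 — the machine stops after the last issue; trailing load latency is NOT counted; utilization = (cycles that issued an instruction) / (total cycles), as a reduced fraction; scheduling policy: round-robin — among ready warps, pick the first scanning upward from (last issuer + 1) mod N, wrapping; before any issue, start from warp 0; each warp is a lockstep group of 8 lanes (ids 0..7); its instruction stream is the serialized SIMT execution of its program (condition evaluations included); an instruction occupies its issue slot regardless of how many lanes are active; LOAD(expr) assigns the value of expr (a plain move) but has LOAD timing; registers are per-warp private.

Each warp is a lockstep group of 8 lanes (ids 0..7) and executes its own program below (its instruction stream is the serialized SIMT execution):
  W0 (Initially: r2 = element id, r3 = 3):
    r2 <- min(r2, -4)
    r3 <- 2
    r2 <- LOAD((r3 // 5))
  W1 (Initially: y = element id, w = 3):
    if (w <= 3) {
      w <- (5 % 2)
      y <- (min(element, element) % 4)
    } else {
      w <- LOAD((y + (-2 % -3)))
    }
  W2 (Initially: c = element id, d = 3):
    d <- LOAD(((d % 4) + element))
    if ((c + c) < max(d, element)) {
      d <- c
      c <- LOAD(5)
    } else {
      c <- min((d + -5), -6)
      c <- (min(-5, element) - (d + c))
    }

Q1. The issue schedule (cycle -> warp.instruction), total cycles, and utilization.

cycle 0: W0.I0
cycle 1: W1.I0
cycle 2: W2.I0
cycle 3: W0.I1
cycle 4: W1.I1
cycle 5: W0.I2
cycle 6: W1.I2
cycle 7: idle
cycle 8: W2.I1
cycle 9: W2.I2
cycle 10: W2.I3
cycle 11: idle
cycle 12: idle
cycle 13: idle
cycle 14: idle
cycle 15: idle
cycle 16: W2.I4
cycle 17: W2.I5

Answer: 18 cycles, utilization 2/3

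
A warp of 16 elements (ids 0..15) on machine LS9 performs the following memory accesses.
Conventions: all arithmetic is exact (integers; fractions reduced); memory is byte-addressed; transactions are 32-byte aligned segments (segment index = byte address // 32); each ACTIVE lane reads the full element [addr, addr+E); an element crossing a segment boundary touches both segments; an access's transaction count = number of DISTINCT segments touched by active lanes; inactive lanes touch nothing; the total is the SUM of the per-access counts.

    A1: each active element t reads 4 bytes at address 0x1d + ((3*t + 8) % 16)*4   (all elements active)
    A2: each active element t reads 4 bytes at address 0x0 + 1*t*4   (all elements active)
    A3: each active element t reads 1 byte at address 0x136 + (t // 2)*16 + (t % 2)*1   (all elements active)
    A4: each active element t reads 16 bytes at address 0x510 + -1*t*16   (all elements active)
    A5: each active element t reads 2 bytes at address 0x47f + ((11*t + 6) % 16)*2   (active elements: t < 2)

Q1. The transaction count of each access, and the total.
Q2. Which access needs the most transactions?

A1: 3 transactions
A2: 2 transactions
A3: 5 transactions
A4: 8 transactions
A5: 1 transaction

Answer: 3,2,5,8,1; total 19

Answer: A4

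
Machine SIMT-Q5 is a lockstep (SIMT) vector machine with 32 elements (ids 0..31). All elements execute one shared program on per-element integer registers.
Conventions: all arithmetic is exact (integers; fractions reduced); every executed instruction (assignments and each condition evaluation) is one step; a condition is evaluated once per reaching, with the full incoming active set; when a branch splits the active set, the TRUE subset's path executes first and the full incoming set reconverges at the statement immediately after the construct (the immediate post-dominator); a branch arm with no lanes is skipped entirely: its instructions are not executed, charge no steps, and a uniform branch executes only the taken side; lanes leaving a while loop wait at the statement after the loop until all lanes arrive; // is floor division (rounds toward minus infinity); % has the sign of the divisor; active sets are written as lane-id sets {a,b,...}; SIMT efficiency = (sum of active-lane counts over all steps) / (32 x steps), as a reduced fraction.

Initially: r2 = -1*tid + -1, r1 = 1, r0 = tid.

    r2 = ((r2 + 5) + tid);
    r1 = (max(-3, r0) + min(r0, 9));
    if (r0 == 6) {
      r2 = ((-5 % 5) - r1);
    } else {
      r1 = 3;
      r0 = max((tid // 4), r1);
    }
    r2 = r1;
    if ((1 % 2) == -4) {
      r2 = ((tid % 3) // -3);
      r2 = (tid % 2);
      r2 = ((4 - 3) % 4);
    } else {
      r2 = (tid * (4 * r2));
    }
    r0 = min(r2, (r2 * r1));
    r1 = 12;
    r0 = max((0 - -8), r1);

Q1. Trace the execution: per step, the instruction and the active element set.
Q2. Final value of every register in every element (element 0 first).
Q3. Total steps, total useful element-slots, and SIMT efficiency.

step 0: r2 <- ((r2 + 5) + tid)       {0,1,2,3,4,5,6,7,8,9,10,11,12,13,14,15,16,17,18,19,20,21,22,23,24,25,26,27,28,29,30,31}
step 1: r1 <- (max(-3, r0) + min(r0, 9)) {0,1,2,3,4,5,6,7,8,9,10,11,12,13,14,15,16,17,18,19,20,21,22,23,24,25,26,27,28,29,30,31}
step 2: eval (r0 == 6)               {0,1,2,3,4,5,6,7,8,9,10,11,12,13,14,15,16,17,18,19,20,21,22,23,24,25,26,27,28,29,30,31}
step 3: r2 <- ((-5 % 5) - r1)        {6}
step 4: r1 <- 3                      {0,1,2,3,4,5,7,8,9,10,11,12,13,14,15,16,17,18,19,20,21,22,23,24,25,26,27,28,29,30,31}
step 5: r0 <- max((tid // 4), r1)    {0,1,2,3,4,5,7,8,9,10,11,12,13,14,15,16,17,18,19,20,21,22,23,24,25,26,27,28,29,30,31}
step 6: r2 <- r1                     {0,1,2,3,4,5,6,7,8,9,10,11,12,13,14,15,16,17,18,19,20,21,22,23,24,25,26,27,28,29,30,31}
step 7: eval ((1 % 2) == -4)         {0,1,2,3,4,5,6,7,8,9,10,11,12,13,14,15,16,17,18,19,20,21,22,23,24,25,26,27,28,29,30,31}
step 8: r2 <- (tid * (4 * r2))       {0,1,2,3,4,5,6,7,8,9,10,11,12,13,14,15,16,17,18,19,20,21,22,23,24,25,26,27,28,29,30,31}
step 9: r0 <- min(r2, (r2 * r1))     {0,1,2,3,4,5,6,7,8,9,10,11,12,13,14,15,16,17,18,19,20,21,22,23,24,25,26,27,28,29,30,31}
step 10: r1 <- 12                     {0,1,2,3,4,5,6,7,8,9,10,11,12,13,14,15,16,17,18,19,20,21,22,23,24,25,26,27,28,29,30,31}
step 11: r0 <- max((0 - -8), r1)      {0,1,2,3,4,5,6,7,8,9,10,11,12,13,14,15,16,17,18,19,20,21,22,23,24,25,26,27,28,29,30,31}

Answer: 12 steps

r2: 0,12,24,36,48,60,288,84,96,108,120,132,144,156,168,180,192,204,216,228,240,252,264,276,288,300,312,324,336,348,360,372
r1: 12,12,12,12,12,12,12,12,12,12,12,12,12,12,12,12,12,12,12,12,12,12,12,12,12,12,12,12,12,12,12,12
r0: 12,12,12,12,12,12,12,12,12,12,12,12,12,12,12,12,12,12,12,12,12,12,12,12,12,12,12,12,12,12,12,12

steps = 12; useful = 351; efficiency = 351/384 = 117/128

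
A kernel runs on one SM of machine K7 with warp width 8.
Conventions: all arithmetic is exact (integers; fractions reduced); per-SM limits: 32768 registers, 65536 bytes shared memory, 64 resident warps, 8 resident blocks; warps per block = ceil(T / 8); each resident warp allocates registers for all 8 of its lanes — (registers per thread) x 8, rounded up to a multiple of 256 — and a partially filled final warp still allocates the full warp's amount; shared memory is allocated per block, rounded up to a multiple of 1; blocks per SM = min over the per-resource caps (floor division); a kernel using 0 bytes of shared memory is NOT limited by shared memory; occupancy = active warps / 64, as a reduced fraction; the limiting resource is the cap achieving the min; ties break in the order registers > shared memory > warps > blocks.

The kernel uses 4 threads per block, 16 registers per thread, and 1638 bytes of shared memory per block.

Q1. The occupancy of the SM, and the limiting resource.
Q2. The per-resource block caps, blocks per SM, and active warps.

Answer: occupancy 1/8, limited by blocks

registers: 128 blocks
shared memory: 40 blocks
warps: 64 blocks
blocks: 8 blocks

Answer: 8 blocks, 8 active warps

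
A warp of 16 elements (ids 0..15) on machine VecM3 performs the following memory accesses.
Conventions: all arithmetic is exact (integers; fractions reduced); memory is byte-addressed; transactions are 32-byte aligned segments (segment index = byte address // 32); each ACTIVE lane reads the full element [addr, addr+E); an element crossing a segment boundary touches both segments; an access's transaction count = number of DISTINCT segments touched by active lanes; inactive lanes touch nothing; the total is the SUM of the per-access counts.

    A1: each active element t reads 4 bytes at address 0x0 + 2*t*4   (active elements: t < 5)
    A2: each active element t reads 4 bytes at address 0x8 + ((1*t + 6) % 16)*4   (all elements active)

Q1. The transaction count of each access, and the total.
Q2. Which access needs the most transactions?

A1: 2 transactions
A2: 3 transactions

Answer: 2,3; total 5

Answer: A2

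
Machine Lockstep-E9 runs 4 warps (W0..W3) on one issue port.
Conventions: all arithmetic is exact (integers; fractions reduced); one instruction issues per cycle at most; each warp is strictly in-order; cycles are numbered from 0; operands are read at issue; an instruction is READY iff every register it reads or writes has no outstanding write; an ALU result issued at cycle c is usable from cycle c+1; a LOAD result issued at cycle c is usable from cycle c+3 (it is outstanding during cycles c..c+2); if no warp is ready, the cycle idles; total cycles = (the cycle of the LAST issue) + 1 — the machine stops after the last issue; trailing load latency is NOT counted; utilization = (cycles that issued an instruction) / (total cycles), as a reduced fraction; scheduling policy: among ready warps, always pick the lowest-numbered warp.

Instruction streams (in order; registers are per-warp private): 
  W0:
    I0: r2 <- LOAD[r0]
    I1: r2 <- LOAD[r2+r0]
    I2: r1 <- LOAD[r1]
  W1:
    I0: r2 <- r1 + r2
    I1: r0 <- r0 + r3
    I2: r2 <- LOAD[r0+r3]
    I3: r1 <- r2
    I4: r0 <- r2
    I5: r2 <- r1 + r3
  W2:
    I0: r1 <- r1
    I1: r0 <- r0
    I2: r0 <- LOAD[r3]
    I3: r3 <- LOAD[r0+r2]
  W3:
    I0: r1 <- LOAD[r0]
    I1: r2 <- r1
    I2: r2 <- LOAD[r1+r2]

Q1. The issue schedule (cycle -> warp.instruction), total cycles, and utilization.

cycle 0: W0.I0
cycle 1: W1.I0
cycle 2: W1.I1
cycle 3: W0.I1
cycle 4: W0.I2
cycle 5: W1.I2
cycle 6: W2.I0
cycle 7: W2.I1
cycle 8: W1.I3
cycle 9: W1.I4
cycle 10: W1.I5
cycle 11: W2.I2
cycle 12: W3.I0
cycle 13: idle
cycle 14: W2.I3
cycle 15: W3.I1
cycle 16: W3.I2

Answer: 17 cycles, utilization 16/17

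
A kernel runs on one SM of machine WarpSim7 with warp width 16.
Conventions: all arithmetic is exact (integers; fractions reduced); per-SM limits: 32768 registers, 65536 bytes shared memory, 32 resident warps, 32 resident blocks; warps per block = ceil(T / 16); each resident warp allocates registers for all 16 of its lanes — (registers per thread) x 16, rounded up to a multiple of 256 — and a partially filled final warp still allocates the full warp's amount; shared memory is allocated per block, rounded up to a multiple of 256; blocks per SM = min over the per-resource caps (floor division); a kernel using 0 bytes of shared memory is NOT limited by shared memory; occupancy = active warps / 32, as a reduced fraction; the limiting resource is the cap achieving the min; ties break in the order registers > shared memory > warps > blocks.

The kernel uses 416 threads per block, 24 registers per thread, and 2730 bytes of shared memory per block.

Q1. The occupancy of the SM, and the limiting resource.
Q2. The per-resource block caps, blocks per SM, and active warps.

Answer: occupancy 13/16, limited by warps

registers: 2 blocks
shared memory: 23 blocks
warps: 1 block
blocks: 32 blocks

Answer: 1 block, 26 active warps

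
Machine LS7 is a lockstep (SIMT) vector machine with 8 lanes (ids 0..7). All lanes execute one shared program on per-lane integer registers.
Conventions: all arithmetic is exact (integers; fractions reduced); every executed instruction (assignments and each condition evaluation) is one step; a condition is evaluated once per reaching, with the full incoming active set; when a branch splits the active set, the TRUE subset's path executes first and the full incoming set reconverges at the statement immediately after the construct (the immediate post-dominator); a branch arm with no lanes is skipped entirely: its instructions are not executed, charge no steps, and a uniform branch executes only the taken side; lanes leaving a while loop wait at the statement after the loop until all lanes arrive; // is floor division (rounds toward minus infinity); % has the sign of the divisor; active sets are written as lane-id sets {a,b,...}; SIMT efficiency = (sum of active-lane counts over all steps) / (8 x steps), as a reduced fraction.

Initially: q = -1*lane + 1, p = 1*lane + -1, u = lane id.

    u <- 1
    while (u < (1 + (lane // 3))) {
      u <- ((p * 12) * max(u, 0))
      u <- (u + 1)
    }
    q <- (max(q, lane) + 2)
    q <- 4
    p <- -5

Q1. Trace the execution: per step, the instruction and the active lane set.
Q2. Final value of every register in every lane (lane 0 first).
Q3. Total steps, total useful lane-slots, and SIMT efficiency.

step 0: u <- 1                       {0,1,2,3,4,5,6,7}
step 1: eval (u < (1 + (lane // 3))) {0,1,2,3,4,5,6,7}
step 2: u <- ((p * 12) * max(u, 0))  {3,4,5,6,7}
step 3: u <- (u + 1)                 {3,4,5,6,7}
step 4: eval (u < (1 + (lane // 3))) {3,4,5,6,7}
step 5: q <- (max(q, lane) + 2)      {0,1,2,3,4,5,6,7}
step 6: q <- 4                       {0,1,2,3,4,5,6,7}
step 7: p <- -5                      {0,1,2,3,4,5,6,7}

Answer: 8 steps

q: 4,4,4,4,4,4,4,4
p: -5,-5,-5,-5,-5,-5,-5,-5
u: 1,1,1,25,37,49,61,73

steps = 8; useful = 55; efficiency = 55/64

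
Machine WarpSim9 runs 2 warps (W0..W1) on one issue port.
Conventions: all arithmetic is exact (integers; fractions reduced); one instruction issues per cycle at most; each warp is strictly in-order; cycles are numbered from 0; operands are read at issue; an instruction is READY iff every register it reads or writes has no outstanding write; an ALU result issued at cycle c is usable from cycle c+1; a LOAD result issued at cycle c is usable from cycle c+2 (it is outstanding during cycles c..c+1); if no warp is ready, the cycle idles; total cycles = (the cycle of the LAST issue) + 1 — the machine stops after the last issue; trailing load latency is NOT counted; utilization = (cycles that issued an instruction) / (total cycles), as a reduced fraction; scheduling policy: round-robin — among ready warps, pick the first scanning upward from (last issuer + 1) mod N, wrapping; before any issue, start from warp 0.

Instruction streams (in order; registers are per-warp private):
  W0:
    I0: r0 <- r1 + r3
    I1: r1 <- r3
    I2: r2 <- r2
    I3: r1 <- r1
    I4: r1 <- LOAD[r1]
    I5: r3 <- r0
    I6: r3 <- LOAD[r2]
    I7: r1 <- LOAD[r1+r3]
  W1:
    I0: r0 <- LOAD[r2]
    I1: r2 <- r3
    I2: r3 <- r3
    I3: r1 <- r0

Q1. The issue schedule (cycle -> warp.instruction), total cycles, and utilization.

cycle 0: W0.I0
cycle 1: W1.I0
cycle 2: W0.I1
cycle 3: W1.I1
cycle 4: W0.I2
cycle 5: W1.I2
cycle 6: W0.I3
cycle 7: W1.I3
cycle 8: W0.I4
cycle 9: W0.I5
cycle 10: W0.I6
cycle 11: idle
cycle 12: W0.I7

Answer: 13 cycles, utilization 12/13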